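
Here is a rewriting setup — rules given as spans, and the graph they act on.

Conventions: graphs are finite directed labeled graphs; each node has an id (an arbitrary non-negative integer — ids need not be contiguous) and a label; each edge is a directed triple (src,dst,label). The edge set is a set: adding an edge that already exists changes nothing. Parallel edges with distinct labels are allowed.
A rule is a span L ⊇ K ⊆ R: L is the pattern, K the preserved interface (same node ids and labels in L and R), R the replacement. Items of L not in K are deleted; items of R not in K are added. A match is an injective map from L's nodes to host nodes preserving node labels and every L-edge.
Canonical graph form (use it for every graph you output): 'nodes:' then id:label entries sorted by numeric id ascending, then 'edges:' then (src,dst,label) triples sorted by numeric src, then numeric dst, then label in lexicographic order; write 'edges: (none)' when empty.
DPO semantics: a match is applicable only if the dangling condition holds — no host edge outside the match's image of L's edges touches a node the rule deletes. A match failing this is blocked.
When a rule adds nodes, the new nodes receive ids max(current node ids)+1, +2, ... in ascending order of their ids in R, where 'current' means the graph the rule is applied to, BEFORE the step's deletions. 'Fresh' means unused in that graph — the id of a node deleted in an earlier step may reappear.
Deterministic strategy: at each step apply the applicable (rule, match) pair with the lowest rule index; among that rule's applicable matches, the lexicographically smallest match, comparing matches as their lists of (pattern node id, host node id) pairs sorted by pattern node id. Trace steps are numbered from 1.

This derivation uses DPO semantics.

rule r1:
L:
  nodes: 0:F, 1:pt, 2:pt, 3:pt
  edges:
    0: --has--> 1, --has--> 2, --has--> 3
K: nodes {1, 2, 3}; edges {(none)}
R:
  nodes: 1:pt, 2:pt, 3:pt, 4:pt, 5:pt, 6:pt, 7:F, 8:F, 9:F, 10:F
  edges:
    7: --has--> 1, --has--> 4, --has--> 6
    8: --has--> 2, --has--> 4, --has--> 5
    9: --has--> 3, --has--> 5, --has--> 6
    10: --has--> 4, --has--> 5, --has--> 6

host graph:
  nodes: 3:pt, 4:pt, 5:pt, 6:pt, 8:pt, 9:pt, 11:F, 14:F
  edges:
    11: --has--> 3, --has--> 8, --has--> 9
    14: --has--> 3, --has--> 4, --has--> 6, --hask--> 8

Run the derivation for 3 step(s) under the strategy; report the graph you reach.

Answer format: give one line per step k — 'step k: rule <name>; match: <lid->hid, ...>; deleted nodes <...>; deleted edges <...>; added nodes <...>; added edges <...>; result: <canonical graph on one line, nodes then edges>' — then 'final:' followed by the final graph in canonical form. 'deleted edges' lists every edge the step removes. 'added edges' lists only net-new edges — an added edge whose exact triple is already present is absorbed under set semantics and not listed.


step 1: rule r1; match: 0->11, 1->3, 2->8, 3->9; deleted nodes 11; deleted edges (11,3,has); (11,8,has); (11,9,has); added nodes 15, 16, 17, 18, 19, 20, 21; added edges (18,3,has); (18,15,has); (18,17,has); (19,8,has); (19,15,has); (19,16,has); (20,9,has); (20,16,has); (20,17,has); (21,15,has); (21,16,has); (21,17,has); result: nodes: 3:pt, 4:pt, 5:pt, 6:pt, 8:pt, 9:pt, 14:F, 15:pt, 16:pt, 17:pt, 18:F, 19:F, 20:F, 21:F edges: (14,3,has); (14,4,has); (14,6,has); (14,8,hask); (18,3,has); (18,15,has); (18,17,has); (19,8,has); (19,15,has); (19,16,has); (20,9,has); (20,16,has); (20,17,has); (21,15,has); (21,16,has); (21,17,has)
step 2: rule r1; match: 0->18, 1->3, 2->15, 3->17; deleted nodes 18; deleted edges (18,3,has); (18,15,has); (18,17,has); added nodes 22, 23, 24, 25, 26, 27, 28; added edges (25,3,has); (25,22,has); (25,24,has); (26,15,has); (26,22,has); (26,23,has); (27,17,has); (27,23,has); (27,24,has); (28,22,has); (28,23,has); (28,24,has); result: nodes: 3:pt, 4:pt, 5:pt, 6:pt, 8:pt, 9:pt, 14:F, 15:pt, 16:pt, 17:pt, 19:F, 20:F, 21:F, 22:pt, 23:pt, 24:pt, 25:F, 26:F, 27:F, 28:F edges: (14,3,has); (14,4,has); (14,6,has); (14,8,hask); (19,8,has); (19,15,has); (19,16,has); (20,9,has); (20,16,has); (20,17,has); (21,15,has); (21,16,has); (21,17,has); (25,3,has); (25,22,has); (25,24,has); (26,15,has); (26,22,has); (26,23,has); (27,17,has); (27,23,has); (27,24,has); (28,22,has); (28,23,has); (28,24,has)
step 3: rule r1; match: 0->19, 1->8, 2->15, 3->16; deleted nodes 19; deleted edges (19,8,has); (19,15,has); (19,16,has); added nodes 29, 30, 31, 32, 33, 34, 35; added edges (32,8,has); (32,29,has); (32,31,has); (33,15,has); (33,29,has); (33,30,has); (34,16,has); (34,30,has); (34,31,has); (35,29,has); (35,30,has); (35,31,has); result: nodes: 3:pt, 4:pt, 5:pt, 6:pt, 8:pt, 9:pt, 14:F, 15:pt, 16:pt, 17:pt, 20:F, 21:F, 22:pt, 23:pt, 24:pt, 25:F, 26:F, 27:F, 28:F, 29:pt, 30:pt, 31:pt, 32:F, 33:F, 34:F, 35:F edges: (14,3,has); (14,4,has); (14,6,has); (14,8,hask); (20,9,has); (20,16,has); (20,17,has); (21,15,has); (21,16,has); (21,17,has); (25,3,has); (25,22,has); (25,24,has); (26,15,has); (26,22,has); (26,23,has); (27,17,has); (27,23,has); (27,24,has); (28,22,has); (28,23,has); (28,24,has); (32,8,has); (32,29,has); (32,31,has); (33,15,has); (33,29,has); (33,30,has); (34,16,has); (34,30,has); (34,31,has); (35,29,has); (35,30,has); (35,31,has)
final:
nodes: 3:pt, 4:pt, 5:pt, 6:pt, 8:pt, 9:pt, 14:F, 15:pt, 16:pt, 17:pt, 20:F, 21:F, 22:pt, 23:pt, 24:pt, 25:F, 26:F, 27:F, 28:F, 29:pt, 30:pt, 31:pt, 32:F, 33:F, 34:F, 35:F
edges: (14,3,has); (14,4,has); (14,6,has); (14,8,hask); (20,9,has); (20,16,has); (20,17,has); (21,15,has); (21,16,has); (21,17,has); (25,3,has); (25,22,has); (25,24,has); (26,15,has); (26,22,has); (26,23,has); (27,17,has); (27,23,has); (27,24,has); (28,22,has); (28,23,has); (28,24,has); (32,8,has); (32,29,has); (32,31,has); (33,15,has); (33,29,has); (33,30,has); (34,16,has); (34,30,has); (34,31,has); (35,29,has); (35,30,has); (35,31,has)


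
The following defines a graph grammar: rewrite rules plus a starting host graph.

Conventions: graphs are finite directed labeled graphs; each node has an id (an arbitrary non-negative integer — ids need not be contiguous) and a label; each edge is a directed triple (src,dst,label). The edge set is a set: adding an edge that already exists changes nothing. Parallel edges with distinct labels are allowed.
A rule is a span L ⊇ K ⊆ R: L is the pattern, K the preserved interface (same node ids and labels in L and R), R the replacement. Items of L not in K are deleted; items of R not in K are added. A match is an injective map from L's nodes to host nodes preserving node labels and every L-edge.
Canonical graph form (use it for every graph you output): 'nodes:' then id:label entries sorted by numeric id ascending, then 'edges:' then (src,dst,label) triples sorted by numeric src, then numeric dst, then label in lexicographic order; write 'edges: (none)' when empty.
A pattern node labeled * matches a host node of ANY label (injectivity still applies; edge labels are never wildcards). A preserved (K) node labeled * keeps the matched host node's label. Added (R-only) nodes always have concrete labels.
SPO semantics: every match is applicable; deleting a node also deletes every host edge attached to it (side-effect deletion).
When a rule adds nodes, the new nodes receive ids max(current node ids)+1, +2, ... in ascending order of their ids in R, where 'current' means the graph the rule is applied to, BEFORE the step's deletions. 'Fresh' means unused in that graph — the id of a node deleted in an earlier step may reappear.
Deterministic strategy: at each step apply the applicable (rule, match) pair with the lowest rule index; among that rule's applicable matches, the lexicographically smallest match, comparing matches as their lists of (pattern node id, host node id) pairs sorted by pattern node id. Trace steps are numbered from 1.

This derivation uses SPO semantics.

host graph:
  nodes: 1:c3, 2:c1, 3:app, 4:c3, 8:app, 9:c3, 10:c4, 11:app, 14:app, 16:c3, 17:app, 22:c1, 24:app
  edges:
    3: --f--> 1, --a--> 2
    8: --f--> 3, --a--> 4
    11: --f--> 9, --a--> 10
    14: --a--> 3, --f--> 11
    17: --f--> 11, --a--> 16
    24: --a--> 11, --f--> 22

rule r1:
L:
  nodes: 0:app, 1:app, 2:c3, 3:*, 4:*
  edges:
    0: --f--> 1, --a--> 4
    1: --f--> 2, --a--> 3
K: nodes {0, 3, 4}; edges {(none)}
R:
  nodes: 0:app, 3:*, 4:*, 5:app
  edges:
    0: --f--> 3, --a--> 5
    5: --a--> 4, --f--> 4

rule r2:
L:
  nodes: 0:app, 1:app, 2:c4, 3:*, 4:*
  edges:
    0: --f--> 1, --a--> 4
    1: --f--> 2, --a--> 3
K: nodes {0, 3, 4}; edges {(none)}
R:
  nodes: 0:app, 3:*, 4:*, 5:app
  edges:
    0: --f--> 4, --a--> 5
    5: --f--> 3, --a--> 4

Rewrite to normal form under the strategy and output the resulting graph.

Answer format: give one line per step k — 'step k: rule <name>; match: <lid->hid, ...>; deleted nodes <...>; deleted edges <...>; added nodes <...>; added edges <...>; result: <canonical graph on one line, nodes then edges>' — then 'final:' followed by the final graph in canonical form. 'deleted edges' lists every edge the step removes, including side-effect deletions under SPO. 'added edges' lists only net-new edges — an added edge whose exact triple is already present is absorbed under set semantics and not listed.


step 1: rule r1; match: 0->8, 1->3, 2->1, 3->2, 4->4; deleted nodes 1, 3; deleted edges (3,1,f); (3,2,a); (8,3,f); (8,4,a); (14,3,a); added nodes 25; added edges (8,2,f); (8,25,a); (25,4,a); (25,4,f); result: nodes: 2:c1, 4:c3, 8:app, 9:c3, 10:c4, 11:app, 14:app, 16:c3, 17:app, 22:c1, 24:app, 25:app edges: (8,2,f); (8,25,a); (11,9,f); (11,10,a); (14,11,f); (17,11,f); (17,16,a); (24,11,a); (24,22,f); (25,4,a); (25,4,f)
step 2: rule r1; match: 0->17, 1->11, 2->9, 3->10, 4->16; deleted nodes 9, 11; deleted edges (11,9,f); (11,10,a); (14,11,f); (17,11,f); (17,16,a); (24,11,a); added nodes 26; added edges (17,10,f); (17,26,a); (26,16,a); (26,16,f); result: nodes: 2:c1, 4:c3, 8:app, 10:c4, 14:app, 16:c3, 17:app, 22:c1, 24:app, 25:app, 26:app edges: (8,2,f); (8,25,a); (17,10,f); (17,26,a); (24,22,f); (25,4,a); (25,4,f); (26,16,a); (26,16,f)
final:
nodes: 2:c1, 4:c3, 8:app, 10:c4, 14:app, 16:c3, 17:app, 22:c1, 24:app, 25:app, 26:app
edges: (8,2,f); (8,25,a); (17,10,f); (17,26,a); (24,22,f); (25,4,a); (25,4,f); (26,16,a); (26,16,f)


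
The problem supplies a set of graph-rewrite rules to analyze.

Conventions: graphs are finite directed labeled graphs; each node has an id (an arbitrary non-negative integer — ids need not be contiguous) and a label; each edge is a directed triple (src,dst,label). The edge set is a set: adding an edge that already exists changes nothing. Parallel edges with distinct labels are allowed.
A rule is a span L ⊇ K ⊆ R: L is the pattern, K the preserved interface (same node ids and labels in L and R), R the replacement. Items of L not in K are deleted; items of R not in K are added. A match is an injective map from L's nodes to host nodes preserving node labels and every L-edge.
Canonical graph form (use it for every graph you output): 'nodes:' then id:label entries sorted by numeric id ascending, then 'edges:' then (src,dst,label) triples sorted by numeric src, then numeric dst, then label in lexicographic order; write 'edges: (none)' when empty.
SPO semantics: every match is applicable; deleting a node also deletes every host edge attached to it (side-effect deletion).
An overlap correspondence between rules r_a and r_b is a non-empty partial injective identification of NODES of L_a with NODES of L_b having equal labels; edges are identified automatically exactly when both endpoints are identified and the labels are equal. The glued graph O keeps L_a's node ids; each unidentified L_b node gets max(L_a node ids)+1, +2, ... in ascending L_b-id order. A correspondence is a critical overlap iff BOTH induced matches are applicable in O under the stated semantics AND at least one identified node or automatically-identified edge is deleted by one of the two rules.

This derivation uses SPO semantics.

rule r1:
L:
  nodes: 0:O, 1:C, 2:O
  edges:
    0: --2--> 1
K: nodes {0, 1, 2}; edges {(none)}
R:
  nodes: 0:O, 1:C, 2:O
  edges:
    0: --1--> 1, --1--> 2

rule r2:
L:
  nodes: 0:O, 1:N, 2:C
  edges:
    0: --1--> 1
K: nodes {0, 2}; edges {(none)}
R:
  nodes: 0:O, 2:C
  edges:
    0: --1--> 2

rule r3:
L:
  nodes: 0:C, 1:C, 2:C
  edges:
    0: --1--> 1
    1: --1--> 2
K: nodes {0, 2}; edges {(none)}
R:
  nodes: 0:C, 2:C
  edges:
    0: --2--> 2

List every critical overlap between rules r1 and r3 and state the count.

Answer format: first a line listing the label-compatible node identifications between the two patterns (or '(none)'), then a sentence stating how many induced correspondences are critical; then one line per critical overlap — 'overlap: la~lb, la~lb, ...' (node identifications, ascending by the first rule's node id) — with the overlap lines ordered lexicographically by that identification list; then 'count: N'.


label-compatible node identifications between L(r1) and L(r3): 1~0, 1~1, 1~2
1 of the induced correspondences is a critical overlap of r1 and r3.
overlap: 1~1
count: 1


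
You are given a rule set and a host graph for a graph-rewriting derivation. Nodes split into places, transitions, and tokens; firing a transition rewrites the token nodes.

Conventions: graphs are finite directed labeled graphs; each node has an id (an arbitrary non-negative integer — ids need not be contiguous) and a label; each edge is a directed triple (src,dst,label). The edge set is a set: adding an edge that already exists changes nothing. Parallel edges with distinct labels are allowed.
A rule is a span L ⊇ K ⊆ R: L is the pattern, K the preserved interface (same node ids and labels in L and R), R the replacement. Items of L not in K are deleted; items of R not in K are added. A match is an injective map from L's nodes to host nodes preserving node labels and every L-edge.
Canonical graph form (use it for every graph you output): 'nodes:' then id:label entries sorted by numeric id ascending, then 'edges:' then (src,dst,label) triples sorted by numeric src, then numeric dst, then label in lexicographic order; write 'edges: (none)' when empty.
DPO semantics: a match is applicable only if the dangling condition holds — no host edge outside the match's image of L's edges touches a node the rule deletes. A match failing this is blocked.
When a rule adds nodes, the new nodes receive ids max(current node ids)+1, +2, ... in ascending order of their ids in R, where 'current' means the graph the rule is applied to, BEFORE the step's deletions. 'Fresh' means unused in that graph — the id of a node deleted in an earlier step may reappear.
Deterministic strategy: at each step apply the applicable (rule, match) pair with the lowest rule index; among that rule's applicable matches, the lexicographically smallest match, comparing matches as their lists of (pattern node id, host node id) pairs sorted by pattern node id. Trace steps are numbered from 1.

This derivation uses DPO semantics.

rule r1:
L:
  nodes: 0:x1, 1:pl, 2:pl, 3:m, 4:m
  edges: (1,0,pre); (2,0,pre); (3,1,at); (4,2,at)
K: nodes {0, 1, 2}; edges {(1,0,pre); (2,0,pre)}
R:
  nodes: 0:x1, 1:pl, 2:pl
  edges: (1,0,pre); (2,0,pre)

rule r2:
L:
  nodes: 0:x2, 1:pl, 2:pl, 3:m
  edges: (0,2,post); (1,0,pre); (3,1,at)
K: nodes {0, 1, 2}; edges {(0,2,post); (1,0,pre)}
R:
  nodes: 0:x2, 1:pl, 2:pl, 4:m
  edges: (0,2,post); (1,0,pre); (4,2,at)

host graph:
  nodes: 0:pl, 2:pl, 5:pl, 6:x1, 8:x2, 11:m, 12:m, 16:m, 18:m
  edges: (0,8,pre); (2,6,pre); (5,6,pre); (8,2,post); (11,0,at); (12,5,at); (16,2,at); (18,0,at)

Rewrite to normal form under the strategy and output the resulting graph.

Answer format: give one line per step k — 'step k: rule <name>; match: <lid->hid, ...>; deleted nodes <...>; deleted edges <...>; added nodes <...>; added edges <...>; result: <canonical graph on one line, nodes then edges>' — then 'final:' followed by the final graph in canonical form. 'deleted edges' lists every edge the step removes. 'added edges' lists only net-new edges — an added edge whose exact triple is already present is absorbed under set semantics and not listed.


step 1: rule r1; match: 0->6, 1->2, 2->5, 3->16, 4->12; deleted nodes 12, 16; deleted edges (12,5,at); (16,2,at); added nodes (none); added edges (none); result: nodes: 0:pl, 2:pl, 5:pl, 6:x1, 8:x2, 11:m, 18:m edges: (0,8,pre); (2,6,pre); (5,6,pre); (8,2,post); (11,0,at); (18,0,at)
step 2: rule r2; match: 0->8, 1->0, 2->2, 3->11; deleted nodes 11; deleted edges (11,0,at); added nodes 19; added edges (19,2,at); result: nodes: 0:pl, 2:pl, 5:pl, 6:x1, 8:x2, 18:m, 19:m edges: (0,8,pre); (2,6,pre); (5,6,pre); (8,2,post); (18,0,at); (19,2,at)
step 3: rule r2; match: 0->8, 1->0, 2->2, 3->18; deleted nodes 18; deleted edges (18,0,at); added nodes 20; added edges (20,2,at); result: nodes: 0:pl, 2:pl, 5:pl, 6:x1, 8:x2, 19:m, 20:m edges: (0,8,pre); (2,6,pre); (5,6,pre); (8,2,post); (19,2,at); (20,2,at)
final:
nodes: 0:pl, 2:pl, 5:pl, 6:x1, 8:x2, 19:m, 20:m
edges: (0,8,pre); (2,6,pre); (5,6,pre); (8,2,post); (19,2,at); (20,2,at)


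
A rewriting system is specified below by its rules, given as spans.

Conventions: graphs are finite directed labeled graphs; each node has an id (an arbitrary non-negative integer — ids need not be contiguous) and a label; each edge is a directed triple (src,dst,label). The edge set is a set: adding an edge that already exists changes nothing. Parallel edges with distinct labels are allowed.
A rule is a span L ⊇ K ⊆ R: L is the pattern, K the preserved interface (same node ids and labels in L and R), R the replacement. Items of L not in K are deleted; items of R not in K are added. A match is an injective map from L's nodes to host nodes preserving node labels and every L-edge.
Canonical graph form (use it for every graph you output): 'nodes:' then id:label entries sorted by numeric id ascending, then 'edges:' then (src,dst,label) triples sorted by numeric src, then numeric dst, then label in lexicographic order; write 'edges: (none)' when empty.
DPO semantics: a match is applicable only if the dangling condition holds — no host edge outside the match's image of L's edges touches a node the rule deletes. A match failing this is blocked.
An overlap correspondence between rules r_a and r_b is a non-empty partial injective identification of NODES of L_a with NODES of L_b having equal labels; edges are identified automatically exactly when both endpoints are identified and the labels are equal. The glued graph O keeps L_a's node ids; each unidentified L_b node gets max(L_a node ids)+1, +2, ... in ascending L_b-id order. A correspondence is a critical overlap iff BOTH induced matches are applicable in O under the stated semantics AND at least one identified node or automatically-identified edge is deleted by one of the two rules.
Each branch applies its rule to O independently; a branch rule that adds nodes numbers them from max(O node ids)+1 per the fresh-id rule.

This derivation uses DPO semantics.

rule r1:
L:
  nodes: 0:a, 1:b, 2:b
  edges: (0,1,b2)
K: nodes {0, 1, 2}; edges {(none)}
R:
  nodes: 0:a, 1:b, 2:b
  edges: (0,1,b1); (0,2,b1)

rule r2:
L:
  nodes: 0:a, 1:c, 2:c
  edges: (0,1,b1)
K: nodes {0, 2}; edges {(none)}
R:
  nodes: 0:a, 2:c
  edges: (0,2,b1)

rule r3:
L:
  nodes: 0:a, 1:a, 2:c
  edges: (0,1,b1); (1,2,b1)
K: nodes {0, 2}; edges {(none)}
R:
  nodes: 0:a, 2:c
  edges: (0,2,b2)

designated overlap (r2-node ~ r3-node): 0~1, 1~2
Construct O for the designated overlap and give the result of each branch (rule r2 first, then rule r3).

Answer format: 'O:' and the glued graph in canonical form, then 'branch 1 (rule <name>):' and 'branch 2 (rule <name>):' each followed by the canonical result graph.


O:
nodes: 0:a, 1:c, 2:c, 3:a
edges: (0,1,b1); (3,0,b1)
branch 1 (rule r2):
nodes: 0:a, 2:c, 3:a
edges: (0,2,b1); (3,0,b1)
branch 2 (rule r3):
nodes: 1:c, 2:c, 3:a
edges: (3,1,b2)


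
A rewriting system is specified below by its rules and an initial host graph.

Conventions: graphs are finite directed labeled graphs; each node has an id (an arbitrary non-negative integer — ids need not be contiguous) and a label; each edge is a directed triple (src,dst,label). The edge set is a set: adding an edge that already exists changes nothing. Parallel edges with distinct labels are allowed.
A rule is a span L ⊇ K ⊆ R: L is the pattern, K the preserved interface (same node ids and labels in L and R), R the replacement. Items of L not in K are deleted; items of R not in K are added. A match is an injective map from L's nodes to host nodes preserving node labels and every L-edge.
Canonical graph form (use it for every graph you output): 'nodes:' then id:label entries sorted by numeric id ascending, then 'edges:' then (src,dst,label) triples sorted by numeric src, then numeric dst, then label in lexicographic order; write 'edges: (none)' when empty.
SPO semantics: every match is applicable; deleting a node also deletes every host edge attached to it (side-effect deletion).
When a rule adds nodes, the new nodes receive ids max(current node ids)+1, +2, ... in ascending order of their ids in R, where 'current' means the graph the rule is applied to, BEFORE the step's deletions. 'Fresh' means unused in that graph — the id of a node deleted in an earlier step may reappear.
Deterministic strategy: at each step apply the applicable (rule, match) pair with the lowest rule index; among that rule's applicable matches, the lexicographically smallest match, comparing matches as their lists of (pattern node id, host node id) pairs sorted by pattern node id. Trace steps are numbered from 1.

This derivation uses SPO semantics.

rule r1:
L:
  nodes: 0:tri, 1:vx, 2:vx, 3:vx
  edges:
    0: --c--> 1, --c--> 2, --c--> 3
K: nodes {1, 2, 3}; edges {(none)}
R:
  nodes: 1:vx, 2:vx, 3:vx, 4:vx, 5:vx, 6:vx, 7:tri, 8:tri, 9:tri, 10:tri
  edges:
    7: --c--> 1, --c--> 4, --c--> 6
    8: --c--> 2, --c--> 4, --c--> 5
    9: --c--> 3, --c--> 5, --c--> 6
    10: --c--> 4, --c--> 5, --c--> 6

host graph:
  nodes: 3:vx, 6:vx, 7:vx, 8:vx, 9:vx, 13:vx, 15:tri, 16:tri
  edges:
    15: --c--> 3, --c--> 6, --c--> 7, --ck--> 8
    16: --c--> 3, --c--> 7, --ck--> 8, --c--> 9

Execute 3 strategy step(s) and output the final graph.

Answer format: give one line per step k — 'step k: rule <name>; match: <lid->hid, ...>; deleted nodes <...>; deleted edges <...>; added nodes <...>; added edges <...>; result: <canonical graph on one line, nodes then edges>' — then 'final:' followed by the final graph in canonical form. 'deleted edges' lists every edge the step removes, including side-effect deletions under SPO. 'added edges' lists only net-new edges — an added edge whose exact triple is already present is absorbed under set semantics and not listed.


step 1: rule r1; match: 0->15, 1->3, 2->6, 3->7; deleted nodes 15; deleted edges (15,3,c); (15,6,c); (15,7,c); (15,8,ck); added nodes 17, 18, 19, 20, 21, 22, 23; added edges (20,3,c); (20,17,c); (20,19,c); (21,6,c); (21,17,c); (21,18,c); (22,7,c); (22,18,c); (22,19,c); (23,17,c); (23,18,c); (23,19,c); result: nodes: 3:vx, 6:vx, 7:vx, 8:vx, 9:vx, 13:vx, 16:tri, 17:vx, 18:vx, 19:vx, 20:tri, 21:tri, 22:tri, 23:tri edges: (16,3,c); (16,7,c); (16,8,ck); (16,9,c); (20,3,c); (20,17,c); (20,19,c); (21,6,c); (21,17,c); (21,18,c); (22,7,c); (22,18,c); (22,19,c); (23,17,c); (23,18,c); (23,19,c)
step 2: rule r1; match: 0->16, 1->3, 2->7, 3->9; deleted nodes 16; deleted edges (16,3,c); (16,7,c); (16,8,ck); (16,9,c); added nodes 24, 25, 26, 27, 28, 29, 30; added edges (27,3,c); (27,24,c); (27,26,c); (28,7,c); (28,24,c); (28,25,c); (29,9,c); (29,25,c); (29,26,c); (30,24,c); (30,25,c); (30,26,c); result: nodes: 3:vx, 6:vx, 7:vx, 8:vx, 9:vx, 13:vx, 17:vx, 18:vx, 19:vx, 20:tri, 21:tri, 22:tri, 23:tri, 24:vx, 25:vx, 26:vx, 27:tri, 28:tri, 29:tri, 30:tri edges: (20,3,c); (20,17,c); (20,19,c); (21,6,c); (21,17,c); (21,18,c); (22,7,c); (22,18,c); (22,19,c); (23,17,c); (23,18,c); (23,19,c); (27,3,c); (27,24,c); (27,26,c); (28,7,c); (28,24,c); (28,25,c); (29,9,c); (29,25,c); (29,26,c); (30,24,c); (30,25,c); (30,26,c)
step 3: rule r1; match: 0->20, 1->3, 2->17, 3->19; deleted nodes 20; deleted edges (20,3,c); (20,17,c); (20,19,c); added nodes 31, 32, 33, 34, 35, 36, 37; added edges (34,3,c); (34,31,c); (34,33,c); (35,17,c); (35,31,c); (35,32,c); (36,19,c); (36,32,c); (36,33,c); (37,31,c); (37,32,c); (37,33,c); result: nodes: 3:vx, 6:vx, 7:vx, 8:vx, 9:vx, 13:vx, 17:vx, 18:vx, 19:vx, 21:tri, 22:tri, 23:tri, 24:vx, 25:vx, 26:vx, 27:tri, 28:tri, 29:tri, 30:tri, 31:vx, 32:vx, 33:vx, 34:tri, 35:tri, 36:tri, 37:tri edges: (21,6,c); (21,17,c); (21,18,c); (22,7,c); (22,18,c); (22,19,c); (23,17,c); (23,18,c); (23,19,c); (27,3,c); (27,24,c); (27,26,c); (28,7,c); (28,24,c); (28,25,c); (29,9,c); (29,25,c); (29,26,c); (30,24,c); (30,25,c); (30,26,c); (34,3,c); (34,31,c); (34,33,c); (35,17,c); (35,31,c); (35,32,c); (36,19,c); (36,32,c); (36,33,c); (37,31,c); (37,32,c); (37,33,c)
final:
nodes: 3:vx, 6:vx, 7:vx, 8:vx, 9:vx, 13:vx, 17:vx, 18:vx, 19:vx, 21:tri, 22:tri, 23:tri, 24:vx, 25:vx, 26:vx, 27:tri, 28:tri, 29:tri, 30:tri, 31:vx, 32:vx, 33:vx, 34:tri, 35:tri, 36:tri, 37:tri
edges: (21,6,c); (21,17,c); (21,18,c); (22,7,c); (22,18,c); (22,19,c); (23,17,c); (23,18,c); (23,19,c); (27,3,c); (27,24,c); (27,26,c); (28,7,c); (28,24,c); (28,25,c); (29,9,c); (29,25,c); (29,26,c); (30,24,c); (30,25,c); (30,26,c); (34,3,c); (34,31,c); (34,33,c); (35,17,c); (35,31,c); (35,32,c); (36,19,c); (36,32,c); (36,33,c); (37,31,c); (37,32,c); (37,33,c)


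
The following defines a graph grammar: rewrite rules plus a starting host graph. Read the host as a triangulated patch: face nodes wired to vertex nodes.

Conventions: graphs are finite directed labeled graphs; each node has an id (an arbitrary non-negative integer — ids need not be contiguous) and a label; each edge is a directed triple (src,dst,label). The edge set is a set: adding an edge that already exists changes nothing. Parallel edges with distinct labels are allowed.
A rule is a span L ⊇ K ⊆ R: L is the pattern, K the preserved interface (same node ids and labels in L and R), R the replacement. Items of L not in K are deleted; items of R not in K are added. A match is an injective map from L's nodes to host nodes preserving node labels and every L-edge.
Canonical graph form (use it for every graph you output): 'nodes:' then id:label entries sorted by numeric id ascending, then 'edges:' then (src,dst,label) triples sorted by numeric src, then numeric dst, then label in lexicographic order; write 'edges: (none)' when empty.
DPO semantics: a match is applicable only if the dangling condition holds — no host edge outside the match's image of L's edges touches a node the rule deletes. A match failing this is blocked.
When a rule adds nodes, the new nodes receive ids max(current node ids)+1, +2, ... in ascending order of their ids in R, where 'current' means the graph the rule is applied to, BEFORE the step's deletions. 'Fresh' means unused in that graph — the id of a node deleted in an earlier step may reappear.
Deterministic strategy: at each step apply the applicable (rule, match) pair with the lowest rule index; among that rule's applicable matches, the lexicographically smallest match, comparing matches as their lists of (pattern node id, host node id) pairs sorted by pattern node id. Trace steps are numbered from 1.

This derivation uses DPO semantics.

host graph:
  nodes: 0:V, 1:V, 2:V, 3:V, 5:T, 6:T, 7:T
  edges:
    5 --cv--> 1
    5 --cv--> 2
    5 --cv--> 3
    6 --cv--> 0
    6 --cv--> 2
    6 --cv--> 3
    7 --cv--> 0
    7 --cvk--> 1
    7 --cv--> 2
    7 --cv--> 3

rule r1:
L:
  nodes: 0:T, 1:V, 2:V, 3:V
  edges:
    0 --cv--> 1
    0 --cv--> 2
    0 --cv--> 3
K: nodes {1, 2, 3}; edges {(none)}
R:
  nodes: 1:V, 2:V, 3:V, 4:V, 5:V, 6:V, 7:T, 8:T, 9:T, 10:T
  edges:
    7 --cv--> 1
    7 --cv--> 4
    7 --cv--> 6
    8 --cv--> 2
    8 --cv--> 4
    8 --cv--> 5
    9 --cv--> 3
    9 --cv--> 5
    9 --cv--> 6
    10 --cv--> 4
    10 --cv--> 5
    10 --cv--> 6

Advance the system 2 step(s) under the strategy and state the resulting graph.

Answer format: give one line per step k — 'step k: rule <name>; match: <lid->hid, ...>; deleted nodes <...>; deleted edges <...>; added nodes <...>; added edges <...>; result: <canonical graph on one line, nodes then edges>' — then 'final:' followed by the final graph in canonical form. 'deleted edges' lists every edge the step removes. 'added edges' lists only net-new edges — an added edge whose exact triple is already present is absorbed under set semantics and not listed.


step 1: rule r1; match: 0->5, 1->1, 2->2, 3->3; deleted nodes 5; deleted edges (5,1,cv); (5,2,cv); (5,3,cv); added nodes 8, 9, 10, 11, 12, 13, 14; added edges (11,1,cv); (11,8,cv); (11,10,cv); (12,2,cv); (12,8,cv); (12,9,cv); (13,3,cv); (13,9,cv); (13,10,cv); (14,8,cv); (14,9,cv); (14,10,cv); result: nodes: 0:V, 1:V, 2:V, 3:V, 6:T, 7:T, 8:V, 9:V, 10:V, 11:T, 12:T, 13:T, 14:T edges: (6,0,cv); (6,2,cv); (6,3,cv); (7,0,cv); (7,1,cvk); (7,2,cv); (7,3,cv); (11,1,cv); (11,8,cv); (11,10,cv); (12,2,cv); (12,8,cv); (12,9,cv); (13,3,cv); (13,9,cv); (13,10,cv); (14,8,cv); (14,9,cv); (14,10,cv)
step 2: rule r1; match: 0->6, 1->0, 2->2, 3->3; deleted nodes 6; deleted edges (6,0,cv); (6,2,cv); (6,3,cv); added nodes 15, 16, 17, 18, 19, 20, 21; added edges (18,0,cv); (18,15,cv); (18,17,cv); (19,2,cv); (19,15,cv); (19,16,cv); (20,3,cv); (20,16,cv); (20,17,cv); (21,15,cv); (21,16,cv); (21,17,cv); result: nodes: 0:V, 1:V, 2:V, 3:V, 7:T, 8:V, 9:V, 10:V, 11:T, 12:T, 13:T, 14:T, 15:V, 16:V, 17:V, 18:T, 19:T, 20:T, 21:T edges: (7,0,cv); (7,1,cvk); (7,2,cv); (7,3,cv); (11,1,cv); (11,8,cv); (11,10,cv); (12,2,cv); (12,8,cv); (12,9,cv); (13,3,cv); (13,9,cv); (13,10,cv); (14,8,cv); (14,9,cv); (14,10,cv); (18,0,cv); (18,15,cv); (18,17,cv); (19,2,cv); (19,15,cv); (19,16,cv); (20,3,cv); (20,16,cv); (20,17,cv); (21,15,cv); (21,16,cv); (21,17,cv)
final:
nodes: 0:V, 1:V, 2:V, 3:V, 7:T, 8:V, 9:V, 10:V, 11:T, 12:T, 13:T, 14:T, 15:V, 16:V, 17:V, 18:T, 19:T, 20:T, 21:T
edges: (7,0,cv); (7,1,cvk); (7,2,cv); (7,3,cv); (11,1,cv); (11,8,cv); (11,10,cv); (12,2,cv); (12,8,cv); (12,9,cv); (13,3,cv); (13,9,cv); (13,10,cv); (14,8,cv); (14,9,cv); (14,10,cv); (18,0,cv); (18,15,cv); (18,17,cv); (19,2,cv); (19,15,cv); (19,16,cv); (20,3,cv); (20,16,cv); (20,17,cv); (21,15,cv); (21,16,cv); (21,17,cv)


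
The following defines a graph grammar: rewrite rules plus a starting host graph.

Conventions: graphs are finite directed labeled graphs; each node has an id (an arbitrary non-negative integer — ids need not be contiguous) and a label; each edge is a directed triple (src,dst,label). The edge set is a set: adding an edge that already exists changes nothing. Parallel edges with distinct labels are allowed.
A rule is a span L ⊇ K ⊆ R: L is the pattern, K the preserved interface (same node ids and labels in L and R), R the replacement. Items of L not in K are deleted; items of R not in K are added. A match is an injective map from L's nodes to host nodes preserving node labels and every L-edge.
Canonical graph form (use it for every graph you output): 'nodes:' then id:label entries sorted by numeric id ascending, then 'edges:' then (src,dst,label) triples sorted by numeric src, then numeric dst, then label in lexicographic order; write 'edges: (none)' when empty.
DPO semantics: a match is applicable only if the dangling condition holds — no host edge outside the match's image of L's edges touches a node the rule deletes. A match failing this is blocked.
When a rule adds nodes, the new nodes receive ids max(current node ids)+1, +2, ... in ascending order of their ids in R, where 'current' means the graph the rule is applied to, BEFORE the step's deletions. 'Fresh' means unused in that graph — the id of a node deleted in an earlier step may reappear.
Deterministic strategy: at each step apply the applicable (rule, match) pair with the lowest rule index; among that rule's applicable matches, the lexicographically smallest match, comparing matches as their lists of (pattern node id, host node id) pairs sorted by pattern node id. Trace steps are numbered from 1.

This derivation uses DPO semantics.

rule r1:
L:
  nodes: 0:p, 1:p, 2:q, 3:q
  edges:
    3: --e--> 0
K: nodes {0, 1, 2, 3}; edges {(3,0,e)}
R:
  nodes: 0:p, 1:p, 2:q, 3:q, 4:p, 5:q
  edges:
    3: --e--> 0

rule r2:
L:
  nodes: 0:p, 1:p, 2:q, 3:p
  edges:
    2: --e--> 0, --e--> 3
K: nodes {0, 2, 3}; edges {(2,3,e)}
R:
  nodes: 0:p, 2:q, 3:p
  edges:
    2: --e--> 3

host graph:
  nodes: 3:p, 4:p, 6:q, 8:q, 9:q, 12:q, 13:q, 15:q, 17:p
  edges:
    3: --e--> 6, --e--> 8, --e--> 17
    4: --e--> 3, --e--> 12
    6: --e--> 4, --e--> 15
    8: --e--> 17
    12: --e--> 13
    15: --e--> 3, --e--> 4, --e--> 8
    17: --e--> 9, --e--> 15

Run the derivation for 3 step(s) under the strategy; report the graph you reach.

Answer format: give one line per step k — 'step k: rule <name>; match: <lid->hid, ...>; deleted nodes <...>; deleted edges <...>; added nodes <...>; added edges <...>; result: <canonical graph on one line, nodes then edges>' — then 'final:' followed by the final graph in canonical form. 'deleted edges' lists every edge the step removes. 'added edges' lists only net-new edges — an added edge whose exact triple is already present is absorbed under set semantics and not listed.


step 1: rule r1; match: 0->3, 1->4, 2->6, 3->15; deleted nodes (none); deleted edges (none); added nodes 18, 19; added edges (none); result: nodes: 3:p, 4:p, 6:q, 8:q, 9:q, 12:q, 13:q, 15:q, 17:p, 18:p, 19:q edges: (3,6,e); (3,8,e); (3,17,e); (4,3,e); (4,12,e); (6,4,e); (6,15,e); (8,17,e); (12,13,e); (15,3,e); (15,4,e); (15,8,e); (17,9,e); (17,15,e)
step 2: rule r1; match: 0->3, 1->4, 2->6, 3->15; deleted nodes (none); deleted edges (none); added nodes 20, 21; added edges (none); result: nodes: 3:p, 4:p, 6:q, 8:q, 9:q, 12:q, 13:q, 15:q, 17:p, 18:p, 19:q, 20:p, 21:q edges: (3,6,e); (3,8,e); (3,17,e); (4,3,e); (4,12,e); (6,4,e); (6,15,e); (8,17,e); (12,13,e); (15,3,e); (15,4,e); (15,8,e); (17,9,e); (17,15,e)
step 3: rule r1; match: 0->3, 1->4, 2->6, 3->15; deleted nodes (none); deleted edges (none); added nodes 22, 23; added edges (none); result: nodes: 3:p, 4:p, 6:q, 8:q, 9:q, 12:q, 13:q, 15:q, 17:p, 18:p, 19:q, 20:p, 21:q, 22:p, 23:q edges: (3,6,e); (3,8,e); (3,17,e); (4,3,e); (4,12,e); (6,4,e); (6,15,e); (8,17,e); (12,13,e); (15,3,e); (15,4,e); (15,8,e); (17,9,e); (17,15,e)
final:
nodes: 3:p, 4:p, 6:q, 8:q, 9:q, 12:q, 13:q, 15:q, 17:p, 18:p, 19:q, 20:p, 21:q, 22:p, 23:q
edges: (3,6,e); (3,8,e); (3,17,e); (4,3,e); (4,12,e); (6,4,e); (6,15,e); (8,17,e); (12,13,e); (15,3,e); (15,4,e); (15,8,e); (17,9,e); (17,15,e)


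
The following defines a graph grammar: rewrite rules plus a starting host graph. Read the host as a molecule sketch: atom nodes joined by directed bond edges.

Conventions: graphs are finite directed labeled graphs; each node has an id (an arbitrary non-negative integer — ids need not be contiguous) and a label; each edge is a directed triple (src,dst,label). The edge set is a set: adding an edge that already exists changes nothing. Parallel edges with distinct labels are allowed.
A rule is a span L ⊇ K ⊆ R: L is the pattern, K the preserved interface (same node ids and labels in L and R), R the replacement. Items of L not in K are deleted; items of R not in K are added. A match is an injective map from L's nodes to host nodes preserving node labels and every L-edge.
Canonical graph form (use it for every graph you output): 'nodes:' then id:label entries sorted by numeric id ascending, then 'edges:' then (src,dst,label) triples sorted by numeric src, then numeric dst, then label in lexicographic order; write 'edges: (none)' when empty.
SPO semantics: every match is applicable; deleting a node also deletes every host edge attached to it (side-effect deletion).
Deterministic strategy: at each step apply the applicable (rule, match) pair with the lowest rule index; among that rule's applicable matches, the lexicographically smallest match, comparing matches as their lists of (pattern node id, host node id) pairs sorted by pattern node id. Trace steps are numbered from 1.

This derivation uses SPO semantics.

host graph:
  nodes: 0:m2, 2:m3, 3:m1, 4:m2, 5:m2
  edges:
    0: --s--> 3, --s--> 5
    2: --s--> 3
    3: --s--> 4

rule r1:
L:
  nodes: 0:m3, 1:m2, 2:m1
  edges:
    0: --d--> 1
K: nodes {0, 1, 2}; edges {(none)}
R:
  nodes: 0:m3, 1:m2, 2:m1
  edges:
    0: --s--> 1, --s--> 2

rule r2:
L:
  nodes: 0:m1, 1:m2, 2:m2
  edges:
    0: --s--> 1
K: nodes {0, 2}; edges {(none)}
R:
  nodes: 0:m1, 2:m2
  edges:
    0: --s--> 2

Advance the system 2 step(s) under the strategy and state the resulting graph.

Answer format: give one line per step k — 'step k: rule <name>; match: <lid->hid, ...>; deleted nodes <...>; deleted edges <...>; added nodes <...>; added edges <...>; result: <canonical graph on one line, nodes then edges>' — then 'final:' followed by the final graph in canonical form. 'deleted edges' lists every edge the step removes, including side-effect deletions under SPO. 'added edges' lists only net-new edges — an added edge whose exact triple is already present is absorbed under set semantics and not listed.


step 1: rule r2; match: 0->3, 1->4, 2->0; deleted nodes 4; deleted edges (3,4,s); added nodes (none); added edges (3,0,s); result: nodes: 0:m2, 2:m3, 3:m1, 5:m2 edges: (0,3,s); (0,5,s); (2,3,s); (3,0,s)
step 2: rule r2; match: 0->3, 1->0, 2->5; deleted nodes 0; deleted edges (0,3,s); (0,5,s); (3,0,s); added nodes (none); added edges (3,5,s); result: nodes: 2:m3, 3:m1, 5:m2 edges: (2,3,s); (3,5,s)
final:
nodes: 2:m3, 3:m1, 5:m2
edges: (2,3,s); (3,5,s)


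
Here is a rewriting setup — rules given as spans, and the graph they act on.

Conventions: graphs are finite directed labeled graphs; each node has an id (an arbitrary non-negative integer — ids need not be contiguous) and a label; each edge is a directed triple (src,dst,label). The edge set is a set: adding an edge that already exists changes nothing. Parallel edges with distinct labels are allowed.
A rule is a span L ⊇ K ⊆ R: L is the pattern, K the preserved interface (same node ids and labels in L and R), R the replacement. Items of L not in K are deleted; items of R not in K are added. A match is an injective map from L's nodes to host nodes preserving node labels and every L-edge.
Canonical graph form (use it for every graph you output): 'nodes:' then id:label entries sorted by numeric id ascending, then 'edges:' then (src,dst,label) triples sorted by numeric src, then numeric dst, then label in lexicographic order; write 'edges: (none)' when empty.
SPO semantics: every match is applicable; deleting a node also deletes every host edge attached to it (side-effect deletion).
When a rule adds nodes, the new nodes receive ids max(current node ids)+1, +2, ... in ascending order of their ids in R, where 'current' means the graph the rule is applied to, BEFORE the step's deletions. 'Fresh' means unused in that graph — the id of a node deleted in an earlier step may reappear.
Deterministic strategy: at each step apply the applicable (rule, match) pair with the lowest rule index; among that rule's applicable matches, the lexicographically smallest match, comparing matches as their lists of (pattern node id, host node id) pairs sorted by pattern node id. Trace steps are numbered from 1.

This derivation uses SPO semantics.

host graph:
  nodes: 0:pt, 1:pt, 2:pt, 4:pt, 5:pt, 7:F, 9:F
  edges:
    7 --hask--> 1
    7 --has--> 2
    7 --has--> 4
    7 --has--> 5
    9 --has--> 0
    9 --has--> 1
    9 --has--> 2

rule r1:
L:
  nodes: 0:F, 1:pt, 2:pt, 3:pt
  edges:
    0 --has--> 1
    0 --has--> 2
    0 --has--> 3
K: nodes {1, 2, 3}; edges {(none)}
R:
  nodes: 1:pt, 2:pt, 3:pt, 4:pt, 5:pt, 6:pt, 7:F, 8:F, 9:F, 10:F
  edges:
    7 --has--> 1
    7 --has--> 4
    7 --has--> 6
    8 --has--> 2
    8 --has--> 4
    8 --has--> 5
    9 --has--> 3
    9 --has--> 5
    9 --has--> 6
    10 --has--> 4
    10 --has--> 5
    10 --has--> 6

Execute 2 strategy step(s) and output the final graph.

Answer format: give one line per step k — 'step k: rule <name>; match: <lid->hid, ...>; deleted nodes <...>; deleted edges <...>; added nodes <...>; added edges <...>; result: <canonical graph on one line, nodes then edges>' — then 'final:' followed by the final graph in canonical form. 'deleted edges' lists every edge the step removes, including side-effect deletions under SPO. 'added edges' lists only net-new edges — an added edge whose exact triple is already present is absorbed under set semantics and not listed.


step 1: rule r1; match: 0->7, 1->2, 2->4, 3->5; deleted nodes 7; deleted edges (7,1,hask); (7,2,has); (7,4,has); (7,5,has); added nodes 10, 11, 12, 13, 14, 15, 16; added edges (13,2,has); (13,10,has); (13,12,has); (14,4,has); (14,10,has); (14,11,has); (15,5,has); (15,11,has); (15,12,has); (16,10,has); (16,11,has); (16,12,has); result: nodes: 0:pt, 1:pt, 2:pt, 4:pt, 5:pt, 9:F, 10:pt, 11:pt, 12:pt, 13:F, 14:F, 15:F, 16:F edges: (9,0,has); (9,1,has); (9,2,has); (13,2,has); (13,10,has); (13,12,has); (14,4,has); (14,10,has); (14,11,has); (15,5,has); (15,11,has); (15,12,has); (16,10,has); (16,11,has); (16,12,has)
step 2: rule r1; match: 0->9, 1->0, 2->1, 3->2; deleted nodes 9; deleted edges (9,0,has); (9,1,has); (9,2,has); added nodes 17, 18, 19, 20, 21, 22, 23; added edges (20,0,has); (20,17,has); (20,19,has); (21,1,has); (21,17,has); (21,18,has); (22,2,has); (22,18,has); (22,19,has); (23,17,has); (23,18,has); (23,19,has); result: nodes: 0:pt, 1:pt, 2:pt, 4:pt, 5:pt, 10:pt, 11:pt, 12:pt, 13:F, 14:F, 15:F, 16:F, 17:pt, 18:pt, 19:pt, 20:F, 21:F, 22:F, 23:F edges: (13,2,has); (13,10,has); (13,12,has); (14,4,has); (14,10,has); (14,11,has); (15,5,has); (15,11,has); (15,12,has); (16,10,has); (16,11,has); (16,12,has); (20,0,has); (20,17,has); (20,19,has); (21,1,has); (21,17,has); (21,18,has); (22,2,has); (22,18,has); (22,19,has); (23,17,has); (23,18,has); (23,19,has)
final:
nodes: 0:pt, 1:pt, 2:pt, 4:pt, 5:pt, 10:pt, 11:pt, 12:pt, 13:F, 14:F, 15:F, 16:F, 17:pt, 18:pt, 19:pt, 20:F, 21:F, 22:F, 23:F
edges: (13,2,has); (13,10,has); (13,12,has); (14,4,has); (14,10,has); (14,11,has); (15,5,has); (15,11,has); (15,12,has); (16,10,has); (16,11,has); (16,12,has); (20,0,has); (20,17,has); (20,19,has); (21,1,has); (21,17,has); (21,18,has); (22,2,has); (22,18,has); (22,19,has); (23,17,has); (23,18,has); (23,19,has)
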